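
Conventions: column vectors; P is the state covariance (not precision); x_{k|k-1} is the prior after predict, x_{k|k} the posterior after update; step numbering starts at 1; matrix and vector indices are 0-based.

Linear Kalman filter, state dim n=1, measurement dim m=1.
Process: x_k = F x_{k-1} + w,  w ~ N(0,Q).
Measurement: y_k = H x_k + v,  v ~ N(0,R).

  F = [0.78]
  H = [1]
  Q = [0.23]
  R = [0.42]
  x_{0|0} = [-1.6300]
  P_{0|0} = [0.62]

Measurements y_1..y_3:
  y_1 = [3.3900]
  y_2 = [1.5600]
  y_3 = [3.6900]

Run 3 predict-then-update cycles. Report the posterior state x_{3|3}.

x_post = [2.2541]

step 1: x^-=[-1.2714]  P^-=[0.6072]  S=[1.0272]  K=[0.5911]  nu=[4.6614]  x^+=[1.4841]  P^+=[0.2483]
step 2: x^-=[1.1576]  P^-=[0.3810]  S=[0.8010]  K=[0.4757]  nu=[0.4024]  x^+=[1.3490]  P^+=[0.1998]
step 3: x^-=[1.0522]  P^-=[0.3516]  S=[0.7716]  K=[0.4556]  nu=[2.6378]  x^+=[2.2541]  P^+=[0.1914]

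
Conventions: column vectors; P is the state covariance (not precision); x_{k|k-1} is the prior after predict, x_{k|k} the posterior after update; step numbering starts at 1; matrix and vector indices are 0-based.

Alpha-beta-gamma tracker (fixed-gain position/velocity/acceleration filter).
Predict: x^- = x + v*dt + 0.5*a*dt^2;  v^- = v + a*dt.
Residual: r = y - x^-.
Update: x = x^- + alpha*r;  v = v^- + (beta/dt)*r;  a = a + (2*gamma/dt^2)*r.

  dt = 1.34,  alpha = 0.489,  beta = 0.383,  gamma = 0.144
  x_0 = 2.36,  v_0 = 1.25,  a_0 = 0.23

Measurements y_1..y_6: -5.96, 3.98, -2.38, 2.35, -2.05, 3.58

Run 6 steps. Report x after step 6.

x_post = 1.7203

step 1: x_pred=4.2415  r=-10.2015  x^+=-0.7470  v^+=-1.3576  a^+=-1.4062
step 2: x_pred=-3.8287  r=7.8087  x^+=-0.0103  v^+=-1.0101  a^+=-0.1538
step 3: x_pred=-1.5018  r=-0.8782  x^+=-1.9312  v^+=-1.4671  a^+=-0.2946
step 4: x_pred=-4.1617  r=6.5117  x^+=-0.9775  v^+=-0.0008  a^+=0.7498
step 5: x_pred=-0.3053  r=-1.7447  x^+=-1.1585  v^+=0.5053  a^+=0.4700
step 6: x_pred=-0.0594  r=3.6394  x^+=1.7203  v^+=2.1753  a^+=1.0537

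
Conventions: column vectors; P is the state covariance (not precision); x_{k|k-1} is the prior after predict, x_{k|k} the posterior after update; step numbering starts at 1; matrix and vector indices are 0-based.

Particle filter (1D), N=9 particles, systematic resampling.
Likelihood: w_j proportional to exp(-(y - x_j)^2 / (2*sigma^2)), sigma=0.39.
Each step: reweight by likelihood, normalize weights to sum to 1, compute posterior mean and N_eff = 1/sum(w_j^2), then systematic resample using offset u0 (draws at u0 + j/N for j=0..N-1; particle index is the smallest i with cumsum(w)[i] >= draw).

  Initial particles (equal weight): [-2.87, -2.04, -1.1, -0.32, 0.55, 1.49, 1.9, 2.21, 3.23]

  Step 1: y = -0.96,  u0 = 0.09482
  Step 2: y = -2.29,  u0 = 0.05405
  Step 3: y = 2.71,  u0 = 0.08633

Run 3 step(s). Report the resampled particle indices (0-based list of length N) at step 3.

resampled_idx = [0, 1, 2, 3, 4, 5, 6, 7, 8]

step 1: w=[0.0000, 0.0177, 0.7686, 0.2133, 0.0005, 0.0000, 0.0000, 0.0000, 0.0000]  mean=-0.9496  Neff=1.5711  idx=[2, 2, 2, 2, 2, 2, 2, 3, 3]
step 2: w=[0.1428, 0.1428, 0.1428, 0.1428, 0.1428, 0.1428, 0.1428, 0.0000, 0.0000]  mean=-1.0999  Neff=7.0012  idx=[0, 1, 1, 2, 3, 4, 5, 5, 6]
step 3: w=[0.1111, 0.1111, 0.1111, 0.1111, 0.1111, 0.1111, 0.1111, 0.1111, 0.1111]  mean=-1.1000  Neff=9.0000  idx=[0, 1, 2, 3, 4, 5, 6, 7, 8]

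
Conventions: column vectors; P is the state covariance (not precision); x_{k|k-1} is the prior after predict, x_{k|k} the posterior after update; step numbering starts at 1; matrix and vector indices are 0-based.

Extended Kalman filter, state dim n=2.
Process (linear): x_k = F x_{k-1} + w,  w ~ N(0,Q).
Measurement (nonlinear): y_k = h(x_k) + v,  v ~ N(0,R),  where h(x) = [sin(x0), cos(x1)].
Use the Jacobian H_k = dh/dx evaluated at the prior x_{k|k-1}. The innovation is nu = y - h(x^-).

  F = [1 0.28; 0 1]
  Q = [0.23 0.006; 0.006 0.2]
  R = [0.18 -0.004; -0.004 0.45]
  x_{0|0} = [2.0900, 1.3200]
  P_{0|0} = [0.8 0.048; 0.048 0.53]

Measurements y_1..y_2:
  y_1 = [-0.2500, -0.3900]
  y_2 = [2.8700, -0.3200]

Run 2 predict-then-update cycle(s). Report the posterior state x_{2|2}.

x_post = [1.0373, 1.5302]

step 1: x^-=[2.4596, 1.3200]  P^-=[1.0984 0.2024; 0.2024 0.7300]  H_jac=[-0.7763 0.0000; 0.0000 -0.9687]  S=[0.8420 0.1482; 0.1482 1.1350]  K=[-1.0055 -0.0415; -0.0788 -0.6127]  nu=[-0.8803, -0.6382]  x^+=[3.3712, 1.7804]  P^+=[0.2329 0.0151; 0.0151 0.2843]
step 2: x^-=[3.8697, 1.7804]  P^-=[0.4937 0.1007; 0.1007 0.4843]  H_jac=[-0.7464 0.0000; 0.0000 -0.9781]  S=[0.4551 0.0695; 0.0695 0.9134]  K=[-0.8026 -0.0468; -0.0870 -0.5120]  nu=[3.5355, -0.1120]  x^+=[1.0373, 1.5302]  P^+=[0.1933 0.0182; 0.0182 0.2352]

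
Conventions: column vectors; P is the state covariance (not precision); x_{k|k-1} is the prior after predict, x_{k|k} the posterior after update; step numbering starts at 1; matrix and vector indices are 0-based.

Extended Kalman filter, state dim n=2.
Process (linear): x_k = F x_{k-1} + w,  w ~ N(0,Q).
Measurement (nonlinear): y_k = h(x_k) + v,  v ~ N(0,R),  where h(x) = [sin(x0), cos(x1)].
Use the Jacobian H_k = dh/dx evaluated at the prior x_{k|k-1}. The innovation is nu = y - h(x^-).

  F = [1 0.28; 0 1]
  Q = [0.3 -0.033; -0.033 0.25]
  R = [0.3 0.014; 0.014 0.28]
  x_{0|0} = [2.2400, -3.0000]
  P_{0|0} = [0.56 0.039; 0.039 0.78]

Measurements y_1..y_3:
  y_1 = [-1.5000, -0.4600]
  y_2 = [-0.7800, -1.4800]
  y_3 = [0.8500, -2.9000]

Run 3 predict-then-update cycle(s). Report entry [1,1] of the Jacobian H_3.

H_jac[1,1] = -0.1781

step 1: x^-=[1.4000, -3.0000]  P^-=[0.9430 0.2244; 0.2244 1.0300]  H_jac=[0.1700 0.0000; 0.0000 0.1411]  S=[0.3272 0.0194; 0.0194 0.3005]  K=[0.4854 0.0741; 0.0882 0.4780]  nu=[-2.4854, 0.5300]  x^+=[0.2328, -2.9660]  P^+=[0.8628 0.1951; 0.1951 0.9572]
step 2: x^-=[-0.5976, -2.9660]  P^-=[1.3472 0.4301; 0.4301 1.2072]  H_jac=[0.8267 0.0000; 0.0000 0.1747]  S=[1.2206 0.0761; 0.0761 0.3168]  K=[0.9112 0.0183; 0.2536 0.6047]  nu=[-0.2173, -0.4954]  x^+=[-0.8047, -3.3206]  P^+=[0.3310 0.1023; 0.1023 0.9895]
step 3: x^-=[-1.7345, -3.3206]  P^-=[0.7658 0.3463; 0.3463 1.2395]  H_jac=[-0.1630 0.0000; 0.0000 -0.1781]  S=[0.3203 0.0241; 0.0241 0.3193]  K=[-0.3772 -0.1647; -0.1250 -0.6819]  nu=[1.8366, -1.9160]  x^+=[-2.1116, -2.2437]  P^+=[0.7086 0.2887; 0.2887 1.0819]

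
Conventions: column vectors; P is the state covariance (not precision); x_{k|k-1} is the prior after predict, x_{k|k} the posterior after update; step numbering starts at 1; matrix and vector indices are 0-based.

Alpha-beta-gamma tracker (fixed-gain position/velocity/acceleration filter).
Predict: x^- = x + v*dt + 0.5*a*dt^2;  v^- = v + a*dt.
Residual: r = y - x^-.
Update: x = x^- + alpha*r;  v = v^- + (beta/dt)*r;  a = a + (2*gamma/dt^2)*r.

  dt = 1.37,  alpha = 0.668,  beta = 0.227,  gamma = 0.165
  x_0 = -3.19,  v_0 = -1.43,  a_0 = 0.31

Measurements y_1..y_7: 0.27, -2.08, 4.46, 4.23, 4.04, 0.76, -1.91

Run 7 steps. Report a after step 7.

a_post = -3.6073

step 1: x_pred=-4.8582  r=5.1282  x^+=-1.4326  v^+=-0.1556  a^+=1.2116
step 2: x_pred=-0.5087  r=-1.5713  x^+=-1.5583  v^+=1.2440  a^+=0.9354
step 3: x_pred=1.0238  r=3.4362  x^+=3.3192  v^+=3.0948  a^+=1.5395
step 4: x_pred=9.0038  r=-4.7738  x^+=5.8149  v^+=4.4130  a^+=0.7002
step 5: x_pred=12.5178  r=-8.4778  x^+=6.8546  v^+=3.9675  a^+=-0.7904
step 6: x_pred=11.5484  r=-10.7884  x^+=4.3417  v^+=1.0971  a^+=-2.6872
step 7: x_pred=3.3230  r=-5.2330  x^+=-0.1727  v^+=-3.4515  a^+=-3.6073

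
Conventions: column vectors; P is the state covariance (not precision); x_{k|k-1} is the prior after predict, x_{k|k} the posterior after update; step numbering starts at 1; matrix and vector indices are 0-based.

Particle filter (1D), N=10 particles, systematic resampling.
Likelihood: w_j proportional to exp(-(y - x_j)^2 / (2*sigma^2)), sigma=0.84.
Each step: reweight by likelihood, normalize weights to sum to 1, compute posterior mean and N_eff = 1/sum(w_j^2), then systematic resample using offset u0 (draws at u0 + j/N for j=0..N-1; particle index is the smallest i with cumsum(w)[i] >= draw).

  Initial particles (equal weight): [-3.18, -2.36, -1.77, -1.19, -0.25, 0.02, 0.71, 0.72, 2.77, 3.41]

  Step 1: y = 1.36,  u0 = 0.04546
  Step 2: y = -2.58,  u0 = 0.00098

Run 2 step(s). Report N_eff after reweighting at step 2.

N_eff = 2.0494

step 1: w=[0.0000, 0.0000, 0.0004, 0.0045, 0.0713, 0.1253, 0.3316, 0.3347, 0.1094, 0.0228]  mean=0.8356  Neff=3.9171  idx=[4, 5, 6, 6, 6, 7, 7, 7, 7, 8]
step 2: w=[0.6500, 0.2531, 0.0142, 0.0142, 0.0142, 0.0136, 0.0136, 0.0136, 0.0136, 0.0000]  mean=-0.0881  Neff=2.0494  idx=[0, 0, 0, 0, 0, 0, 0, 1, 1, 1]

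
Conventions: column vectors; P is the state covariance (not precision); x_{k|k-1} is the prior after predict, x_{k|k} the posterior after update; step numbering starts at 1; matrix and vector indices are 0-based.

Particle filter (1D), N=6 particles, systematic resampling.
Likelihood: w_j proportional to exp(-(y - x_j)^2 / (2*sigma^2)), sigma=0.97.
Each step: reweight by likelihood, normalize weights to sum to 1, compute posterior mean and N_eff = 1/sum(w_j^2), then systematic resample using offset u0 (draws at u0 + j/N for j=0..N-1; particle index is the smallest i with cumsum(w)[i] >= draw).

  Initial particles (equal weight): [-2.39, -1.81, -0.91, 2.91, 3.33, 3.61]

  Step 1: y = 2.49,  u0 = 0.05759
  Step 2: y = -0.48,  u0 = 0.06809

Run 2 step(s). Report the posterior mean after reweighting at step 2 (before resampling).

post_mean = 2.9711

step 1: w=[0.0000, 0.0000, 0.0010, 0.4308, 0.3252, 0.2429]  mean=3.2126  Neff=2.8541  idx=[3, 3, 3, 4, 4, 5]
step 2: w=[0.2888, 0.2888, 0.2888, 0.0579, 0.0579, 0.0179]  mean=2.9711  Neff=3.8880  idx=[0, 0, 1, 1, 2, 3]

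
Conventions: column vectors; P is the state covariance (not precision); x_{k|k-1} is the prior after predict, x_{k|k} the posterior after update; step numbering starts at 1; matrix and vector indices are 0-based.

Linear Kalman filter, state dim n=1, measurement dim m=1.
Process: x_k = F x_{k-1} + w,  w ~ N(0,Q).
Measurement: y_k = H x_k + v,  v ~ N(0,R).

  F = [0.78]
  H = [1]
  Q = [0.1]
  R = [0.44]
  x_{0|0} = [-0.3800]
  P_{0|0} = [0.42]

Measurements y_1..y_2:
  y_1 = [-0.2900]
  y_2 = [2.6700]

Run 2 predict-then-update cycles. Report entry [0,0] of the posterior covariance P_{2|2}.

step 1: x^-=[-0.2964]  P^-=[0.3555]  S=[0.7955]  K=[0.4469]  nu=[0.0064]  x^+=[-0.2935]  P^+=[0.1966]
step 2: x^-=[-0.2290]  P^-=[0.2196]  S=[0.6596]  K=[0.3330]  nu=[2.8990]  x^+=[0.7363]  P^+=[0.1465]

P_post[0,0] = 0.1465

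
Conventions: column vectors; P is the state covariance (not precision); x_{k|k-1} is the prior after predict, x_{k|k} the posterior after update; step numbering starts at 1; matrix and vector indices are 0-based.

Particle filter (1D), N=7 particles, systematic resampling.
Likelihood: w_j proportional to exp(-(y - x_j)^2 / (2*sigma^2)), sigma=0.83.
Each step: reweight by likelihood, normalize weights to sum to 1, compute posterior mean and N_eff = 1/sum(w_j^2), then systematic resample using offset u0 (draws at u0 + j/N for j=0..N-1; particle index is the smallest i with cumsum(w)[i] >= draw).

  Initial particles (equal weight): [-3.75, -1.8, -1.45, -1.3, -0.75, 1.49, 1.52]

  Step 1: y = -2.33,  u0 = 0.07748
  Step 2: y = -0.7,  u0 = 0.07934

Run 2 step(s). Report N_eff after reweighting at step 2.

N_eff = 5.4798

step 1: w=[0.1032, 0.3635, 0.2541, 0.2064, 0.0728, 0.0000, 0.0000]  mean=-1.7325  Neff=3.9176  idx=[0, 1, 1, 2, 2, 3, 4]
step 2: w=[0.0003, 0.1057, 0.1057, 0.1692, 0.1692, 0.1959, 0.2540]  mean=-1.3175  Neff=5.4798  idx=[1, 3, 3, 4, 5, 6, 6]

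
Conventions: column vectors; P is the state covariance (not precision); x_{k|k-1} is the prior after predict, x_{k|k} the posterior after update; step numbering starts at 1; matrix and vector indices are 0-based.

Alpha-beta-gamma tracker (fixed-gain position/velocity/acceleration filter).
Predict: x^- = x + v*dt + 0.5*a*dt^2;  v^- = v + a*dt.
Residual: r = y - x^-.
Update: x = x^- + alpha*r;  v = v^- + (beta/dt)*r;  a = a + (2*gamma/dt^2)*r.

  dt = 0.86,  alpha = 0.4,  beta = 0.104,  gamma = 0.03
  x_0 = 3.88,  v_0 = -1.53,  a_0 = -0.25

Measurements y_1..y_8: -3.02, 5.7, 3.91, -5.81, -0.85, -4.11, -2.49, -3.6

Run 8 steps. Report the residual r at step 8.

step 1: x_pred=2.4717  r=-5.4917  x^+=0.2750  v^+=-2.4091  a^+=-0.6955
step 2: x_pred=-2.0540  r=7.7540  x^+=1.0476  v^+=-2.0696  a^+=-0.0665
step 3: x_pred=-0.7568  r=4.6668  x^+=1.1099  v^+=-1.5624  a^+=0.3121
step 4: x_pred=-0.1183  r=-5.6917  x^+=-2.3950  v^+=-1.9823  a^+=-0.1496
step 5: x_pred=-4.1551  r=3.3051  x^+=-2.8330  v^+=-1.7112  a^+=0.1185
step 6: x_pred=-4.2609  r=0.1509  x^+=-4.2005  v^+=-1.5911  a^+=0.1307
step 7: x_pred=-5.5205  r=3.0305  x^+=-4.3083  v^+=-1.1122  a^+=0.3766
step 8: x_pred=-5.1255  r=1.5255  x^+=-4.5153  v^+=-0.6038  a^+=0.5004

resid = 1.5255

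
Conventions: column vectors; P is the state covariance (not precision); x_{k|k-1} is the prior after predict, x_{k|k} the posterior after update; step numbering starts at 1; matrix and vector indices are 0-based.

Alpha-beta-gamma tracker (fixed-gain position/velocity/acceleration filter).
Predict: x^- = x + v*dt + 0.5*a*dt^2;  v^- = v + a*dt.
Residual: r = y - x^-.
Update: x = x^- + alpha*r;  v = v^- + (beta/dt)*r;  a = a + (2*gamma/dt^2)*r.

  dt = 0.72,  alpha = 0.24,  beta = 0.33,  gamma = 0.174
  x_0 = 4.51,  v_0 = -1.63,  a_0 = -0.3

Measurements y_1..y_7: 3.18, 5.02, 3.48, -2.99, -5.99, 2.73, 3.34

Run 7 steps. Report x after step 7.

step 1: x_pred=3.2586  r=-0.0786  x^+=3.2398  v^+=-1.8820  a^+=-0.3528
step 2: x_pred=1.7933  r=3.2267  x^+=2.5677  v^+=-0.6571  a^+=1.8133
step 3: x_pred=2.5646  r=0.9154  x^+=2.7843  v^+=1.0680  a^+=2.4279
step 4: x_pred=4.1825  r=-7.1725  x^+=2.4611  v^+=-0.4713  a^+=-2.3871
step 5: x_pred=1.5031  r=-7.4931  x^+=-0.2953  v^+=-5.6243  a^+=-7.4171
step 6: x_pred=-6.2673  r=8.9973  x^+=-4.1080  v^+=-6.8409  a^+=-1.3773
step 7: x_pred=-9.3904  r=12.7304  x^+=-6.3351  v^+=-1.9978  a^+=7.1686

x_post = -6.3351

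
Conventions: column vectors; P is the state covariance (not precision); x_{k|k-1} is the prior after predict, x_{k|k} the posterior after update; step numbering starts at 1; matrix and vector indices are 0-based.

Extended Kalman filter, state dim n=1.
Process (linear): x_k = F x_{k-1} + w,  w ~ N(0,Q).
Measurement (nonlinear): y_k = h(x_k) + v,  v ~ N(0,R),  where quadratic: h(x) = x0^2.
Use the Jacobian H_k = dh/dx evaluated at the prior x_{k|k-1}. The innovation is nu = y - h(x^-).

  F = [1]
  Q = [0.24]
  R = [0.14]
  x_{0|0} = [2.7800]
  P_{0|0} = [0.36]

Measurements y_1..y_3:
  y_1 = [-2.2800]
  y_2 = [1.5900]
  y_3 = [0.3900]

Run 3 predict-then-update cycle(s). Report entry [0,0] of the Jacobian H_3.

H_jac[0,0] = 2.5170

step 1: x^-=[2.7800]  P^-=[0.6000]  H_jac=[5.5600]  S=[18.6882]  K=[0.1785]  nu=[-10.0084]  x^+=[0.9934]  P^+=[0.0045]
step 2: x^-=[0.9934]  P^-=[0.2445]  H_jac=[1.9868]  S=[1.1051]  K=[0.4396]  nu=[0.6031]  x^+=[1.2585]  P^+=[0.0310]
step 3: x^-=[1.2585]  P^-=[0.2710]  H_jac=[2.5170]  S=[1.8568]  K=[0.3673]  nu=[-1.1939]  x^+=[0.8200]  P^+=[0.0204]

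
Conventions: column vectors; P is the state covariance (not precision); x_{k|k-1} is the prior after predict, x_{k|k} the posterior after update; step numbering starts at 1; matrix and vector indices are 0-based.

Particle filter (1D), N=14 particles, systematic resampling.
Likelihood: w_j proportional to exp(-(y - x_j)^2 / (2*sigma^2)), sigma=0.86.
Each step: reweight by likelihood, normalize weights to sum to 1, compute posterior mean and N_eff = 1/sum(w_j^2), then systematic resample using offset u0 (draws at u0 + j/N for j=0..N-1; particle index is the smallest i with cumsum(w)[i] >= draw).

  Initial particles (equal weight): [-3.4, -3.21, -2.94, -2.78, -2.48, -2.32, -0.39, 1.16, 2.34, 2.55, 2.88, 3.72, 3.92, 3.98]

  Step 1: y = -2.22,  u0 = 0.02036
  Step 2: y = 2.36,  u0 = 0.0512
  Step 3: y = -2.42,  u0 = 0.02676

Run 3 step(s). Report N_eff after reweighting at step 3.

step 1: w=[0.0872, 0.1153, 0.1575, 0.1809, 0.2136, 0.2221, 0.0232, 0.0001, 0.0000, 0.0000, 0.0000, 0.0000, 0.0000, 0.0000]  mean=-2.6867  Neff=5.7490  idx=[0, 1, 1, 2, 2, 3, 3, 3, 4, 4, 4, 5, 5, 5]
step 2: w=[0.0001, 0.0005, 0.0005, 0.0036, 0.0036, 0.0111, 0.0111, 0.0111, 0.0841, 0.0841, 0.0841, 0.2354, 0.2354, 0.2354]  mean=-2.3811  Neff=5.3237  idx=[8, 8, 9, 10, 11, 11, 11, 12, 12, 12, 13, 13, 13, 13]
step 3: w=[0.0716, 0.0716, 0.0716, 0.0716, 0.0713, 0.0713, 0.0713, 0.0713, 0.0713, 0.0713, 0.0713, 0.0713, 0.0713, 0.0713]  mean=-2.3659  Neff=13.9999  idx=[0, 1, 2, 3, 4, 5, 6, 7, 8, 9, 10, 11, 12, 13]

N_eff = 13.9999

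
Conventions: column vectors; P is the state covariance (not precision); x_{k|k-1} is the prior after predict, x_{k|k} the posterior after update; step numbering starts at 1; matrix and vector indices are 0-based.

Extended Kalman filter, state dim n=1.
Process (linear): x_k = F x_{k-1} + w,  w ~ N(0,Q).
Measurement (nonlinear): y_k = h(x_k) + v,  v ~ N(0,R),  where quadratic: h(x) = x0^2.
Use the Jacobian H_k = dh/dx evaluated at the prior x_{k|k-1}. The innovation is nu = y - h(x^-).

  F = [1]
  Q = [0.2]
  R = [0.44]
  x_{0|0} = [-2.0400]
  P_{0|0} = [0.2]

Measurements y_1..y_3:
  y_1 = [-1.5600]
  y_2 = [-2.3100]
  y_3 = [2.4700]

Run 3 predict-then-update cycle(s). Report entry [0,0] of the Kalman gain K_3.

K[0,0] = 0.3276

step 1: x^-=[-2.0400]  P^-=[0.4000]  H_jac=[-4.0800]  S=[7.0986]  K=[-0.2299]  nu=[-5.7216]  x^+=[-0.7246]  P^+=[0.0248]
step 2: x^-=[-0.7246]  P^-=[0.2248]  H_jac=[-1.4491]  S=[0.9121]  K=[-0.3572]  nu=[-2.8350]  x^+=[0.2880]  P^+=[0.1084]
step 3: x^-=[0.2880]  P^-=[0.3084]  H_jac=[0.5760]  S=[0.5423]  K=[0.3276]  nu=[2.3871]  x^+=[1.0700]  P^+=[0.2502]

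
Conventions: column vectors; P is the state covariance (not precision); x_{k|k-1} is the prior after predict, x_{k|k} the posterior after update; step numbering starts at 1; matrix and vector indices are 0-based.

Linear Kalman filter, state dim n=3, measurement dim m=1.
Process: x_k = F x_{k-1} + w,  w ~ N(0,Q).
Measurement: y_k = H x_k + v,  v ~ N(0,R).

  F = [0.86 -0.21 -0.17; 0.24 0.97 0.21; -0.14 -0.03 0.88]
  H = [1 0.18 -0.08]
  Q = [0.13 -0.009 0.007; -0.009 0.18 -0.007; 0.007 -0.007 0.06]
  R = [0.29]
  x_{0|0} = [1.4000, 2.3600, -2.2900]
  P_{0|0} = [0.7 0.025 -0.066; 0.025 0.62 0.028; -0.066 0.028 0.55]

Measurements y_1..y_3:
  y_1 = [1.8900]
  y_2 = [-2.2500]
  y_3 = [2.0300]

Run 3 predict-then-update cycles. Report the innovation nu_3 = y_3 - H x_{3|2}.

innov = [2.8253]

step 1: x^-=[1.0977, 2.1443, -2.2820]  P^-=[0.7032 -0.0059 -0.2121; -0.0059 0.8443 0.0612; -0.2121 0.0612 0.5152]  S=[1.0539]  K=[0.6823; 0.1339; -0.2299]  nu=[0.2238]  x^+=[1.2504, 2.1743, -2.3334]  P^+=[0.2125 -0.1022 -0.0468; -0.1022 0.8254 0.0937; -0.0468 0.0937 0.4595]
step 2: x^-=[1.0154, 1.9191, -2.2937]  P^-=[0.3942 -0.2559 -0.1358; -0.2559 0.9750 0.1322; -0.1358 0.1322 0.4265]  S=[0.6443]  K=[0.5572; -0.1413; -0.2269]  nu=[-3.7944]  x^+=[-1.0987, 2.4551, -1.4329]  P^+=[0.1942 -0.2052 -0.0544; -0.2052 0.9621 0.1116; -0.0544 0.1116 0.3933]
step 3: x^-=[-1.2168, 1.8169, -1.1808]  P^-=[0.4254 -0.3707 -0.1324; -0.3707 1.0582 0.1452; -0.1324 0.1452 0.3750]  S=[0.6356]  K=[0.5809; -0.3019; -0.2144]  nu=[2.8253]  x^+=[0.4245, 0.9640, -1.7866]  P^+=[0.2109 -0.2593 -0.0532; -0.2593 1.0003 0.1040; -0.0532 0.1040 0.3458]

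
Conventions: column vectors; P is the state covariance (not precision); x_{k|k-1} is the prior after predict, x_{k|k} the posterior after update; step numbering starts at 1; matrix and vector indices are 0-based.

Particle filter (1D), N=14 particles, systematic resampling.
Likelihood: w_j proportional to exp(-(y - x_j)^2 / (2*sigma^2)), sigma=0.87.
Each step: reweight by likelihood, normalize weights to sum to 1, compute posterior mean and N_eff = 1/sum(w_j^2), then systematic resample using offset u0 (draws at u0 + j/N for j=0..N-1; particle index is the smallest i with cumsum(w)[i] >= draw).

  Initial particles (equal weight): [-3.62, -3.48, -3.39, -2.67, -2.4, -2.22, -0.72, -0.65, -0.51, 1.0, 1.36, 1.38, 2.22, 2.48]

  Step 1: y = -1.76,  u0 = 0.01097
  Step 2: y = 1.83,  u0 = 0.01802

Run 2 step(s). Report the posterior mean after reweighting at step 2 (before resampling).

step 1: w=[0.0259, 0.0361, 0.0440, 0.1474, 0.1943, 0.2215, 0.1247, 0.1129, 0.0907, 0.0017, 0.0004, 0.0004, 0.0000, 0.0000]  mean=-1.9270  Neff=6.7122  idx=[0, 2, 3, 3, 4, 4, 4, 5, 5, 5, 6, 7, 7, 8]
step 2: w=[0.0000, 0.0000, 0.0000, 0.0000, 0.0001, 0.0001, 0.0001, 0.0003, 0.0003, 0.0003, 0.1818, 0.2294, 0.2294, 0.3583]  mean=-0.6144  Neff=3.7501  idx=[10, 10, 10, 11, 11, 11, 12, 12, 12, 13, 13, 13, 13, 13]

post_mean = -0.6144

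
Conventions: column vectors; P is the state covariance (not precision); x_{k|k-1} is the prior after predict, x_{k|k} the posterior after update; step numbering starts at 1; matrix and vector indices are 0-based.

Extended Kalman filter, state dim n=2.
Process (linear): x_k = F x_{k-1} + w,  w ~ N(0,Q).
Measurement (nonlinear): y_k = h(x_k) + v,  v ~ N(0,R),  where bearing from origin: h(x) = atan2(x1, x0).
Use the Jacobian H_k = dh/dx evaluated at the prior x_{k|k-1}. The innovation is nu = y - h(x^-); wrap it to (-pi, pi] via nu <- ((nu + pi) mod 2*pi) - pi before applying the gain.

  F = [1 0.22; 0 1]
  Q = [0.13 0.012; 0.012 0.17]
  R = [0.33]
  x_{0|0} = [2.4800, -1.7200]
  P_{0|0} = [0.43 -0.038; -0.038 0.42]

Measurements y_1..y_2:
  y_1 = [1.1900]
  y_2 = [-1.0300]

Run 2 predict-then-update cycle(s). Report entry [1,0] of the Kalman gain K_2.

K[1,0] = 0.5795

step 1: x^-=[2.1016, -1.7200]  P^-=[0.5636 0.0664; 0.0664 0.5900]  H_jac=[0.2332 0.2850]  S=[0.4174]  K=[0.3602; 0.4399]  nu=[1.8759]  x^+=[2.7774, -0.8948]  P^+=[0.5094 0.0003; 0.0003 0.5092]
step 2: x^-=[2.5805, -0.8948]  P^-=[0.6642 0.1243; 0.1243 0.6792]  H_jac=[0.1199 0.3459]  S=[0.4311]  K=[0.2845; 0.5795]  nu=[-0.6962]  x^+=[2.3824, -1.2983]  P^+=[0.6293 0.0532; 0.0532 0.5344]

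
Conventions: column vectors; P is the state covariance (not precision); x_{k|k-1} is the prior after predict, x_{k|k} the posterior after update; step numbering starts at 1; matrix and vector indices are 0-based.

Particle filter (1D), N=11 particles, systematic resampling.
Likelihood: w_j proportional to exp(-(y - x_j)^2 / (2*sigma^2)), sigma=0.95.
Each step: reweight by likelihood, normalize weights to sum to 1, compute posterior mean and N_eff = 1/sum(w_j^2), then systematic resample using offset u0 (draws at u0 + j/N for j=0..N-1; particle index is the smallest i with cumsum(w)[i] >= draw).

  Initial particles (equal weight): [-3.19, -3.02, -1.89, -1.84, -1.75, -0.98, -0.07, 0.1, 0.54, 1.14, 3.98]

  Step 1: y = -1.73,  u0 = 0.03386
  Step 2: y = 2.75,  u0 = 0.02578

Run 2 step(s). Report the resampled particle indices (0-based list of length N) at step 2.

step 1: w=[0.0632, 0.0819, 0.2030, 0.2045, 0.2058, 0.1507, 0.0447, 0.0322, 0.0119, 0.0021, 0.0000]  mean=-1.7077  Neff=6.1740  idx=[0, 1, 2, 2, 3, 3, 4, 4, 5, 5, 6]
step 2: w=[0.0000, 0.0000, 0.0005, 0.0005, 0.0006, 0.0006, 0.0010, 0.0010, 0.0341, 0.0341, 0.9274]  mean=-0.1397  Neff=1.1595  idx=[8, 10, 10, 10, 10, 10, 10, 10, 10, 10, 10]

resampled_idx = [8, 10, 10, 10, 10, 10, 10, 10, 10, 10, 10]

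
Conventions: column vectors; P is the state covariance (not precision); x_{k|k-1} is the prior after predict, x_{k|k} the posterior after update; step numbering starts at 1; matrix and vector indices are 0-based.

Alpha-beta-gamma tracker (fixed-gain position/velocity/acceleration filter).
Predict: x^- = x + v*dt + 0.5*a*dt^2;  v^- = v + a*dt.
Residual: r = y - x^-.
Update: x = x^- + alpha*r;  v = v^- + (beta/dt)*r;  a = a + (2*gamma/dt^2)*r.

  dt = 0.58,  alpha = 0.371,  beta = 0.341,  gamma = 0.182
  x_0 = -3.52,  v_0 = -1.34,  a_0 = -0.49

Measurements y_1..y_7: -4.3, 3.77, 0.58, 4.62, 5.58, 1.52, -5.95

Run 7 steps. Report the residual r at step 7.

step 1: x_pred=-4.3796  r=0.0796  x^+=-4.3501  v^+=-1.5774  a^+=-0.4038
step 2: x_pred=-5.3329  r=9.1029  x^+=-1.9557  v^+=3.5403  a^+=9.4459
step 3: x_pred=1.6864  r=-1.1064  x^+=1.2759  v^+=8.3684  a^+=8.2487
step 4: x_pred=7.5170  r=-2.8970  x^+=6.4422  v^+=11.4494  a^+=5.1140
step 5: x_pred=13.9430  r=-8.3630  x^+=10.8403  v^+=9.4986  a^+=-3.9352
step 6: x_pred=15.6876  r=-14.1676  x^+=10.4314  v^+=-1.1134  a^+=-19.2652
step 7: x_pred=6.5452  r=-12.4952  x^+=1.9095  v^+=-19.6336  a^+=-32.7856

resid = -12.4952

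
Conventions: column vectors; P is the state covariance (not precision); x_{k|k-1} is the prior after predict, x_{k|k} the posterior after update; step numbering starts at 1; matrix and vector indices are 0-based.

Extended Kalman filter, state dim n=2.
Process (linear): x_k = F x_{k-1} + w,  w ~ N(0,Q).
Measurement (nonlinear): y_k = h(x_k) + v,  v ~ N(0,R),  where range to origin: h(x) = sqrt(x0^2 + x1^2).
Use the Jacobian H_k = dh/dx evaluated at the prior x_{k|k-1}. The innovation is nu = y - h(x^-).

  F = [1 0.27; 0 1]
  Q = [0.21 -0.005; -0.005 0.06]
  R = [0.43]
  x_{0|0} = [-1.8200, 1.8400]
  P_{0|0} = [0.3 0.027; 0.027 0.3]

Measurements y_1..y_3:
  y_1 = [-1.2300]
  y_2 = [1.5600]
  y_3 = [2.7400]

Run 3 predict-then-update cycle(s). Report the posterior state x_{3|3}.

step 1: x^-=[-1.3232, 1.8400]  P^-=[0.5464 0.1030; 0.1030 0.3600]  H_jac=[-0.5838 0.8119]  S=[0.7559]  K=[-0.3114; 0.3071]  nu=[-3.4964]  x^+=[-0.2343, 0.7663]  P^+=[0.4731 0.1753; 0.1753 0.2887]
step 2: x^-=[-0.0274, 0.7663]  P^-=[0.7988 0.2482; 0.2482 0.3487]  H_jac=[-0.0358 0.9994]  S=[0.7615]  K=[0.2883; 0.4460]  nu=[0.7932]  x^+=[0.2012, 1.1200]  P^+=[0.7356 0.1503; 0.1503 0.1973]
step 3: x^-=[0.5037, 1.1200]  P^-=[1.0411 0.1986; 0.1986 0.2573]  H_jac=[0.4101 0.9120]  S=[0.9677]  K=[0.6284; 0.3266]  nu=[1.5119]  x^+=[1.4538, 1.6139]  P^+=[0.6590 -0.0000; -0.0000 0.1540]

x_post = [1.4538, 1.6139]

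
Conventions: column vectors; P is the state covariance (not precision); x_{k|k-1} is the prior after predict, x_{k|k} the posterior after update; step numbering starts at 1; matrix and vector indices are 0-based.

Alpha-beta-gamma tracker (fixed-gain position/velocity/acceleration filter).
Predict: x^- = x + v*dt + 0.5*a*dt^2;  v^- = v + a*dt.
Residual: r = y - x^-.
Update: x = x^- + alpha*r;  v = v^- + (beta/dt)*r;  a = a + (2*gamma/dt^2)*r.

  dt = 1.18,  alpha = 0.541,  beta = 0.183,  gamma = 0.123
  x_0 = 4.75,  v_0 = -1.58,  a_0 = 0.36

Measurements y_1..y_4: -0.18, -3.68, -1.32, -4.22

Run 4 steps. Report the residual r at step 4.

step 1: x_pred=3.1362  r=-3.3162  x^+=1.3422  v^+=-1.6695  a^+=-0.2259
step 2: x_pred=-0.7851  r=-2.8949  x^+=-2.3513  v^+=-2.3850  a^+=-0.7373
step 3: x_pred=-5.6789  r=4.3589  x^+=-3.3207  v^+=-2.5791  a^+=0.0328
step 4: x_pred=-6.3412  r=2.1212  x^+=-5.1936  v^+=-2.2114  a^+=0.4075

resid = 2.1212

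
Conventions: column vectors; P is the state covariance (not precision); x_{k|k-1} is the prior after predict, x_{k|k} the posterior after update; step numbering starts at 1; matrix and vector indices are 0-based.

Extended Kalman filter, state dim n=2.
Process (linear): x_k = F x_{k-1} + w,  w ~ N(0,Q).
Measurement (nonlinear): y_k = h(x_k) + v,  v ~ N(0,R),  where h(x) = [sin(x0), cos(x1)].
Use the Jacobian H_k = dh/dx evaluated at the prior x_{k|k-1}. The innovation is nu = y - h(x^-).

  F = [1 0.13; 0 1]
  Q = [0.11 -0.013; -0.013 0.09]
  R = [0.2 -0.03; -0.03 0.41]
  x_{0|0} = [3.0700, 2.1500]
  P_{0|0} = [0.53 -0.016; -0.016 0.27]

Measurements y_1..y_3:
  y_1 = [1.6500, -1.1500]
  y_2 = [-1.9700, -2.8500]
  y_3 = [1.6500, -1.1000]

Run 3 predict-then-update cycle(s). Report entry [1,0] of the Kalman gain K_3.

step 1: x^-=[3.3495, 2.1500]  P^-=[0.6404 0.0061; 0.0061 0.3600]  H_jac=[-0.9785 0.0000; 0.0000 -0.8369]  S=[0.8131 -0.0250; -0.0250 0.6621]  K=[-0.7718 -0.0369; -0.0214 -0.4558]  nu=[1.8564, -0.6026]  x^+=[1.9390, 2.3850]  P^+=[0.1566 -0.0096; -0.0096 0.2225]
step 2: x^-=[2.2491, 2.3850]  P^-=[0.2679 0.0063; 0.0063 0.3125]  H_jac=[-0.6274 0.0000; 0.0000 -0.6864]  S=[0.3055 -0.0273; -0.0273 0.5573]  K=[-0.5534 -0.0349; -0.0476 -0.3873]  nu=[-2.7487, -2.1228]  x^+=[3.8441, 3.3380]  P^+=[0.1747 -0.0034; -0.0034 0.2293]
step 3: x^-=[4.2780, 3.3380]  P^-=[0.2877 0.0134; 0.0134 0.3193]  H_jac=[-0.4208 0.0000; 0.0000 0.1951]  S=[0.2510 -0.0311; -0.0311 0.4222]  K=[-0.4862 -0.0296; -0.0043 0.1472]  nu=[2.5571, -0.1192]  x^+=[3.0384, 3.3094]  P^+=[0.2289 0.0125; 0.0125 0.3101]

K[1,0] = -0.0043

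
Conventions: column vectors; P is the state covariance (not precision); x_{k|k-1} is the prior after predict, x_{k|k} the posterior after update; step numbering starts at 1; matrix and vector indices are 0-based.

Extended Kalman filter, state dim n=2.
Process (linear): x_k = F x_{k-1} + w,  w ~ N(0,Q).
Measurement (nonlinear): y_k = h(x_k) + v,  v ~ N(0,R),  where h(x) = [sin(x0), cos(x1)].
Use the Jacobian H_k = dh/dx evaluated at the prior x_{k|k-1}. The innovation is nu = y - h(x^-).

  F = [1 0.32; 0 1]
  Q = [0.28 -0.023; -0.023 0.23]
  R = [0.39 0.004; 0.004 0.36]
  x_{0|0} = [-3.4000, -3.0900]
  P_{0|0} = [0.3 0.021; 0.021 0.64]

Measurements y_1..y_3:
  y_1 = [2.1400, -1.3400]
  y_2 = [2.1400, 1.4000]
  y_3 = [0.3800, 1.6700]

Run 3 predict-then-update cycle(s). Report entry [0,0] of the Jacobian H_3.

H_jac[0,0] = 0.9484

step 1: x^-=[-4.3888, -3.0900]  P^-=[0.6590 0.2028; 0.2028 0.8700]  H_jac=[-0.3180 0.0000; 0.0000 0.0516]  S=[0.4566 0.0007; 0.0007 0.3623]  K=[-0.4589 0.0297; -0.1414 0.1241]  nu=[1.1919, -0.3413]  x^+=[-4.9459, -3.3009]  P^+=[0.5625 0.1719; 0.1719 0.8553]
step 2: x^-=[-6.0022, -3.3009]  P^-=[1.0401 0.4226; 0.4226 1.0853]  H_jac=[0.9608 0.0000; 0.0000 -0.1586]  S=[1.3501 -0.0604; -0.0604 0.3873]  K=[0.7376 -0.0580; 0.2828 -0.4004]  nu=[1.8627, 2.3873]  x^+=[-4.7669, -3.7300]  P^+=[0.2991 0.1131; 0.1131 0.9016]
step 3: x^-=[-5.9605, -3.7300]  P^-=[0.7439 0.3786; 0.3786 1.1316]  H_jac=[0.9484 0.0000; 0.0000 -0.5550]  S=[1.0591 -0.1953; -0.1953 0.7086]  K=[0.6442 -0.1190; 0.1850 -0.8354]  nu=[0.0629, 2.5018]  x^+=[-6.2178, -5.8083]  P^+=[0.2644 0.0726; 0.0726 0.5405]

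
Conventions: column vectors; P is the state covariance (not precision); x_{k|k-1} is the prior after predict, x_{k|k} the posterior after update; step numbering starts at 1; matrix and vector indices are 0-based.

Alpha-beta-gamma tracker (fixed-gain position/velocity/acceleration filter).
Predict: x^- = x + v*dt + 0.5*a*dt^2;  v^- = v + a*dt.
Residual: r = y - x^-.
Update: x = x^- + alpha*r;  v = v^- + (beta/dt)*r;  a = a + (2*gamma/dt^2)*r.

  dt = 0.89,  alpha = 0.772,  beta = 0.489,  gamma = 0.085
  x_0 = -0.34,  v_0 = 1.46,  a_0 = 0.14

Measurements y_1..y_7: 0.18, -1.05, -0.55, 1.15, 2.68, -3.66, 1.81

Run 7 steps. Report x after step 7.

step 1: x_pred=1.0148  r=-0.8348  x^+=0.3703  v^+=1.1259  a^+=-0.0392
step 2: x_pred=1.3569  r=-2.4069  x^+=-0.5012  v^+=-0.2314  a^+=-0.5557
step 3: x_pred=-0.9273  r=0.3773  x^+=-0.6360  v^+=-0.5187  a^+=-0.4748
step 4: x_pred=-1.2857  r=2.4357  x^+=0.5947  v^+=0.3970  a^+=0.0480
step 5: x_pred=0.9670  r=1.7130  x^+=2.2894  v^+=1.3809  a^+=0.4156
step 6: x_pred=3.6830  r=-7.3430  x^+=-1.9858  v^+=-2.2837  a^+=-1.1603
step 7: x_pred=-4.4779  r=6.2879  x^+=0.3764  v^+=0.1384  a^+=0.1892

x_post = 0.3764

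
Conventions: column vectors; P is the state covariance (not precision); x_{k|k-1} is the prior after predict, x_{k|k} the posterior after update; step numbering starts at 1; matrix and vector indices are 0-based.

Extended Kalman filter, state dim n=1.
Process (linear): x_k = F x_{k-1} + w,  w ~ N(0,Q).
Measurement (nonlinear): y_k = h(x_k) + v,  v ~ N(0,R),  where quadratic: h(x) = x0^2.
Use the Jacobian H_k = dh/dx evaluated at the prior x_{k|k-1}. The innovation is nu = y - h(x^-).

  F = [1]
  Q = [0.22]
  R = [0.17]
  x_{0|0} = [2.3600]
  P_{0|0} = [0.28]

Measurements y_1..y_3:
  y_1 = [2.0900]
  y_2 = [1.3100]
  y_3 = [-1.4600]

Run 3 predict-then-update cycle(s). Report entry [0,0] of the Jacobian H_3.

H_jac[0,0] = 2.4901

step 1: x^-=[2.3600]  P^-=[0.5000]  H_jac=[4.7200]  S=[11.3092]  K=[0.2087]  nu=[-3.4796]  x^+=[1.6339]  P^+=[0.0075]
step 2: x^-=[1.6339]  P^-=[0.2275]  H_jac=[3.2678]  S=[2.5995]  K=[0.2860]  nu=[-1.3596]  x^+=[1.2450]  P^+=[0.0149]
step 3: x^-=[1.2450]  P^-=[0.2349]  H_jac=[2.4901]  S=[1.6264]  K=[0.3596]  nu=[-3.0101]  x^+=[0.1625]  P^+=[0.0246]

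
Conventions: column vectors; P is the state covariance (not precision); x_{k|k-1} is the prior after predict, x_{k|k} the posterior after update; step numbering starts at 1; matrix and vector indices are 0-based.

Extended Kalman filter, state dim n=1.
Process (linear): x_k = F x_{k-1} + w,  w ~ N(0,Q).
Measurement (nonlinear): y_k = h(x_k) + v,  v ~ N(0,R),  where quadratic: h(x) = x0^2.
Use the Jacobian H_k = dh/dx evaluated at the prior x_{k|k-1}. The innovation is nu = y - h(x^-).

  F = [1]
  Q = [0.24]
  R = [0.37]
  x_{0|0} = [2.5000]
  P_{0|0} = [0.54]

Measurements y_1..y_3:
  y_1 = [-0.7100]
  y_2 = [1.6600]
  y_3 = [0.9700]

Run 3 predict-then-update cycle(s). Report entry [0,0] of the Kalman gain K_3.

step 1: x^-=[2.5000]  P^-=[0.7800]  H_jac=[5.0000]  S=[19.8700]  K=[0.1963]  nu=[-6.9600]  x^+=[1.1339]  P^+=[0.0145]
step 2: x^-=[1.1339]  P^-=[0.2545]  H_jac=[2.2678]  S=[1.6790]  K=[0.3438]  nu=[0.3742]  x^+=[1.2626]  P^+=[0.0561]
step 3: x^-=[1.2626]  P^-=[0.2961]  H_jac=[2.5251]  S=[2.2580]  K=[0.3311]  nu=[-0.6241]  x^+=[1.0559]  P^+=[0.0485]

K[0,0] = 0.3311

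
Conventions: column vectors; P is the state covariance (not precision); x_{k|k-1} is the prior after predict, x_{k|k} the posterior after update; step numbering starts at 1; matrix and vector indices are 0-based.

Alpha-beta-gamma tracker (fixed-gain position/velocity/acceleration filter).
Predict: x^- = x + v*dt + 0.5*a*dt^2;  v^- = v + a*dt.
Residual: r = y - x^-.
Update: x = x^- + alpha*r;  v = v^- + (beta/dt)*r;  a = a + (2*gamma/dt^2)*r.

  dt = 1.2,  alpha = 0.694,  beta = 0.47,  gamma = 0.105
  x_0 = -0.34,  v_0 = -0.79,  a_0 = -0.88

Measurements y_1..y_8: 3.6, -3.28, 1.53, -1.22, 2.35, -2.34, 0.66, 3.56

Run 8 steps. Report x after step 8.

x_post = 2.6637

step 1: x_pred=-1.9216  r=5.5216  x^+=1.9104  v^+=0.3166  a^+=-0.0748
step 2: x_pred=2.2365  r=-5.5165  x^+=-1.5919  v^+=-1.9337  a^+=-0.8793
step 3: x_pred=-4.5455  r=6.0755  x^+=-0.3291  v^+=-0.6093  a^+=0.0068
step 4: x_pred=-1.0554  r=-0.1646  x^+=-1.1696  v^+=-0.6657  a^+=-0.0173
step 5: x_pred=-1.9808  r=4.3308  x^+=1.0248  v^+=1.0099  a^+=0.6143
step 6: x_pred=2.6789  r=-5.0189  x^+=-0.8042  v^+=-0.2187  a^+=-0.1176
step 7: x_pred=-1.1513  r=1.8113  x^+=0.1057  v^+=0.3496  a^+=0.1465
step 8: x_pred=0.6308  r=2.9292  x^+=2.6637  v^+=1.6727  a^+=0.5737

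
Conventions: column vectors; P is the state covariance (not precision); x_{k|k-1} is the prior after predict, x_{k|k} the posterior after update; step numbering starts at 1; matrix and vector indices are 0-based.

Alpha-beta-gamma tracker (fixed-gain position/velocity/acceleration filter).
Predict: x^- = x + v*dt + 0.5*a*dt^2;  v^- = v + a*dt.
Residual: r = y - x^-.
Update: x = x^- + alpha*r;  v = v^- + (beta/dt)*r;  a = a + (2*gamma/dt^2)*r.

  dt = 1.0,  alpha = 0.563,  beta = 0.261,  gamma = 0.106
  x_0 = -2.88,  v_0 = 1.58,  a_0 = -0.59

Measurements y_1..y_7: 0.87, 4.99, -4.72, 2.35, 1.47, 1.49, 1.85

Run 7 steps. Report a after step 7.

step 1: x_pred=-1.5950  r=2.4650  x^+=-0.2072  v^+=1.6334  a^+=-0.0674
step 2: x_pred=1.3925  r=3.5976  x^+=3.4179  v^+=2.5049  a^+=0.6953
step 3: x_pred=6.2704  r=-10.9904  x^+=0.0828  v^+=0.3317  a^+=-1.6347
step 4: x_pred=-0.4029  r=2.7529  x^+=1.1470  v^+=-0.5845  a^+=-1.0511
step 5: x_pred=0.0369  r=1.4331  x^+=0.8437  v^+=-1.2616  a^+=-0.7473
step 6: x_pred=-0.7915  r=2.2815  x^+=0.4930  v^+=-1.4134  a^+=-0.2636
step 7: x_pred=-1.0522  r=2.9022  x^+=0.5817  v^+=-0.9195  a^+=0.3517

a_post = 0.3517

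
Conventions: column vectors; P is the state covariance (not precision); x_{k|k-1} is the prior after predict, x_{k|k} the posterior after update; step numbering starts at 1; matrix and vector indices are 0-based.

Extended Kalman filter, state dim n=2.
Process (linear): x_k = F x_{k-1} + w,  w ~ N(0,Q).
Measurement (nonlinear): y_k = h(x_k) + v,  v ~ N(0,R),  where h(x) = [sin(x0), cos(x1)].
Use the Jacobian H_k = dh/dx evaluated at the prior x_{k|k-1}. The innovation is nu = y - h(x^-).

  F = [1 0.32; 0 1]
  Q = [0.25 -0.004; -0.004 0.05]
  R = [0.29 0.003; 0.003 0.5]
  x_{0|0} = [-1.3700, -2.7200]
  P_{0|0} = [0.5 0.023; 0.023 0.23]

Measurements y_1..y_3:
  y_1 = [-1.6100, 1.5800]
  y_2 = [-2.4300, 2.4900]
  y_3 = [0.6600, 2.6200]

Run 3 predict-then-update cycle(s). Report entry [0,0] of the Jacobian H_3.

H_jac[0,0] = 0.5445

step 1: x^-=[-2.2404, -2.7200]  P^-=[0.7883 0.0926; 0.0926 0.2800]  H_jac=[-0.6207 0.0000; 0.0000 0.4092]  S=[0.5937 -0.0205; -0.0205 0.5469]  K=[-0.8228 0.0384; -0.0897 0.2061]  nu=[-0.8259, 2.4924]  x^+=[-1.4651, -2.1321]  P^+=[0.3843 0.0409; 0.0409 0.2512]
step 2: x^-=[-2.1473, -2.1321]  P^-=[0.6862 0.1173; 0.1173 0.3012]  H_jac=[-0.5451 0.0000; 0.0000 0.8466]  S=[0.4939 -0.0511; -0.0511 0.7159]  K=[-0.7485 0.0852; -0.0933 0.3495]  nu=[-1.5917, 3.0223]  x^+=[-0.6983, -0.9272]  P^+=[0.3977 0.0477; 0.0477 0.2061]
step 3: x^-=[-0.9950, -0.9272]  P^-=[0.6994 0.1097; 0.1097 0.2561]  H_jac=[0.5445 0.0000; 0.0000 0.7999]  S=[0.4973 0.0508; 0.0508 0.6639]  K=[0.7581 0.0742; 0.0893 0.3018]  nu=[1.4988, 2.0199]  x^+=[0.2910, -0.1838]  P^+=[0.4042 0.0492; 0.0492 0.1890]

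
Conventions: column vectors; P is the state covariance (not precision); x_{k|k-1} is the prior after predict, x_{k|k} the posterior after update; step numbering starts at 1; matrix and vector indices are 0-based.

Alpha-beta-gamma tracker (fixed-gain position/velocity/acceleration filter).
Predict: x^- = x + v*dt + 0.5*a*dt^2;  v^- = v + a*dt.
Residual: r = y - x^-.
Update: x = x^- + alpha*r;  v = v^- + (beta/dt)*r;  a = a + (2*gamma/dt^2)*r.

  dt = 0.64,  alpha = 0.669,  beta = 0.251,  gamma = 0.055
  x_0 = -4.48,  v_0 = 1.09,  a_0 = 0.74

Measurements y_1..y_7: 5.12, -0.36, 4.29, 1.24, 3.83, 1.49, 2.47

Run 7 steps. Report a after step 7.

a_post = -2.0982

step 1: x_pred=-3.6308  r=8.7508  x^+=2.2235  v^+=4.9956  a^+=3.0901
step 2: x_pred=6.0535  r=-6.4135  x^+=1.7629  v^+=4.4579  a^+=1.3677
step 3: x_pred=4.8960  r=-0.6060  x^+=4.4906  v^+=5.0956  a^+=1.2050
step 4: x_pred=7.9986  r=-6.7586  x^+=3.4771  v^+=3.2161  a^+=-0.6101
step 5: x_pred=5.4105  r=-1.5805  x^+=4.3531  v^+=2.2058  a^+=-1.0345
step 6: x_pred=5.5530  r=-4.0630  x^+=2.8349  v^+=-0.0497  a^+=-2.1257
step 7: x_pred=2.3677  r=0.1023  x^+=2.4361  v^+=-1.3700  a^+=-2.0982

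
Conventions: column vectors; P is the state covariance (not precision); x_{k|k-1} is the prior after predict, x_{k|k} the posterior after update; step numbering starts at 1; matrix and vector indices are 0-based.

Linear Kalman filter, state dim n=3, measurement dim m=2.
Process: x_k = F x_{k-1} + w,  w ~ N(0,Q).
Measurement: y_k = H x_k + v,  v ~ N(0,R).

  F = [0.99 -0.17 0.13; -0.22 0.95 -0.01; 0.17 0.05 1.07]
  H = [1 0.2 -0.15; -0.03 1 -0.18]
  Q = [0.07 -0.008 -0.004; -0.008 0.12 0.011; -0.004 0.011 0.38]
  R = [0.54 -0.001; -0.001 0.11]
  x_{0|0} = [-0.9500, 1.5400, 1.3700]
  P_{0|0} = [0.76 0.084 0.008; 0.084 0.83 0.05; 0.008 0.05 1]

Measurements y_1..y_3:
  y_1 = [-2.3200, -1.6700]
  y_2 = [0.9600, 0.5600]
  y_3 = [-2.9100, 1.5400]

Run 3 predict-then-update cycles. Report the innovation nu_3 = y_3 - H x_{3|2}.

innov = [-2.5296, 1.4760]

step 1: x^-=[-1.0242, 1.6583, 1.3814]  P^-=[0.8273 -0.2208 0.2576; -0.2208 0.8699 0.0728; 0.2576 0.0728 1.5586]  S=[1.2673 -0.0880; -0.0880 1.0210]  K=[0.5711 -0.2368; 0.0132 0.8468; 0.0157 -0.2097]  nu=[-1.4202, -3.1104]  x^+=[-1.0989, -0.9945, 2.0112]  P^+=[0.3330 0.0166 0.1847; 0.0166 0.1395 0.2548; 0.1847 0.2548 1.5129]
step 2: x^-=[-0.6574, -0.7231, 1.9154]  P^-=[0.4567 -0.0640 0.4166; -0.0640 0.2512 0.2066; 0.4166 0.2066 2.2168]  S=[0.8936 -0.0798; -0.0798 0.3674]  K=[0.3974 -0.3293; 0.0024 0.5883; 0.0924 -0.5378]  nu=[2.0493, 1.6082]  x^+=[-0.3726, 0.2279, 1.2399]  P^+=[0.2548 0.0249 0.2993; 0.0249 0.1243 0.3268; 0.2993 0.3268 2.0949]
step 3: x^-=[-0.2464, 0.2861, 1.2747]  P^-=[0.4130 -0.0326 0.5961; -0.0326 0.2294 0.2498; 0.5961 0.2498 2.9305]  S=[0.8212 -0.0718; -0.0718 0.3532]  K=[0.3547 -0.3589; 0.0168 0.5284; 0.1815 -0.8000]  nu=[-2.5296, 1.4760]  x^+=[-1.6734, 1.0235, -0.3651]  P^+=[0.2459 0.0426 0.4168; 0.0426 0.1318 0.4025; 0.4168 0.4025 2.6565]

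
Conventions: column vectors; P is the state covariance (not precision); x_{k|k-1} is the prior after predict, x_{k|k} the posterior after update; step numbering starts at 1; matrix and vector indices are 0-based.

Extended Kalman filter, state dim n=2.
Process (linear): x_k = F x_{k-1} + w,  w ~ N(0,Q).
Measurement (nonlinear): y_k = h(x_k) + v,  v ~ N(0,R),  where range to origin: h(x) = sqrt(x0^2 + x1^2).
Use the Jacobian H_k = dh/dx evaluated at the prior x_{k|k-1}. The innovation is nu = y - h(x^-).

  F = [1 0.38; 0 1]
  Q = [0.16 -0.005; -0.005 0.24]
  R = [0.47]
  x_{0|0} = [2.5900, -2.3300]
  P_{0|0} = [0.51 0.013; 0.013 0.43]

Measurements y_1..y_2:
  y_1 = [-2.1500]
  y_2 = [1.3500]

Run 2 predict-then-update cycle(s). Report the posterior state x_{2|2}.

x_post = [0.8419, -0.2021]

step 1: x^-=[1.7046, -2.3300]  P^-=[0.7420 0.1714; 0.1714 0.6700]  H_jac=[0.5904 -0.8071]  S=[1.0017]  K=[0.2992; -0.4388]  nu=[-5.0370]  x^+=[0.1973, -0.1199]  P^+=[0.6523 0.3029; 0.3029 0.4771]
step 2: x^-=[0.1518, -0.1199]  P^-=[1.1114 0.4792; 0.4792 0.7171]  H_jac=[0.7847 -0.6199]  S=[0.9637]  K=[0.5967; -0.0711]  nu=[1.1566]  x^+=[0.8419, -0.2021]  P^+=[0.7683 0.5201; 0.5201 0.7123]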